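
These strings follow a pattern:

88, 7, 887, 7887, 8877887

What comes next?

78878877887

This is a Fibonacci-style word recurrence s(k) = s(k−2)·s(k−1): e.g. 88·7 = 887.
So term 6 is 7887·8877887.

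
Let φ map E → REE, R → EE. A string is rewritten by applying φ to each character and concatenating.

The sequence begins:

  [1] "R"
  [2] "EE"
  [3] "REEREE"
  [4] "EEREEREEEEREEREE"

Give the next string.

Rewriting the 16 symbols of EEREEREEEEREEREE one by one yields REE REE EE REE REE EE REE REE REE REE EE REE REE EE REE REE; concatenated:

REEREEEEREEREEEEREEREEREEREEEEREEREEEEREEREE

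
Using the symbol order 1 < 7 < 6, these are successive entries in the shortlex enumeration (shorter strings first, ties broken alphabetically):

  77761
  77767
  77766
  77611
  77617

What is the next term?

Treat 77617 as a base-3 numeral over the given alphabet and add one, carrying through any trailing 6's.

77616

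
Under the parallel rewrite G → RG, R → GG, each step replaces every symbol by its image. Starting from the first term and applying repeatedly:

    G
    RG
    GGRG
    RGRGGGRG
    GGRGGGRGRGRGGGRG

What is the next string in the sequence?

Rewriting the 16 symbols of GGRGGGRGRGRGGGRG one by one yields RG RG GG RG RG RG GG RG GG RG GG RG RG RG GG RG; concatenated:

RGRGGGRGRGRGGGRGGGRGGGRGRGRGGGRG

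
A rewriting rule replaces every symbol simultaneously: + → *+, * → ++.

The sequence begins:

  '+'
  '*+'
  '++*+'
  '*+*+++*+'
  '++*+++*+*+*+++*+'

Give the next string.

*+*+++*+*+*+++*+++*+++*+*+*+++*+

Replace each of the 16 characters of ++*+++*+*+*+++*+ in place — *+ *+ ++ *+ *+ *+ ++ *+ ++ *+ ++ *+ *+ *+ ++ *+ — and concatenate.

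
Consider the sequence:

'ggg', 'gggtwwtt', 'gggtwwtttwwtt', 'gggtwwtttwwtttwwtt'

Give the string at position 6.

gggtwwtttwwtttwwtttwwtttwwtt

Each term is the previous one with twwtt appended.
From gggtwwtttwwtttwwtt, 2 further steps: gggtwwtttwwtttwwtt → gggtwwtttwwtttwwtttwwtt → (answer).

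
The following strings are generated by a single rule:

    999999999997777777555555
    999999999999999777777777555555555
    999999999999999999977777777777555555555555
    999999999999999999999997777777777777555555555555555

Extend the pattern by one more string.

Each string has the form 9^{4n+3} 7^{2n+3} 5^{3n}, where the shown terms are n = 2, 3, 4, 5.
For the next term, n = 6, so the run lengths are 27, 15, 18.

999999999999999999999999999777777777777777555555555555555555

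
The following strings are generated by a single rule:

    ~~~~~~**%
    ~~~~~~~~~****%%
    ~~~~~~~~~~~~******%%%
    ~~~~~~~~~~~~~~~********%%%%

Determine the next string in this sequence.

~~~~~~~~~~~~~~~~~~**********%%%%%

Each string has the form ~^{3n+3} *^{2n} %^{n} (n = 1, 2, …).
For the next term, n = 5, so the run lengths are 18, 10, 5.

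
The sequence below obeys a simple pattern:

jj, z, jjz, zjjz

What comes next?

jjzzjjz

Each term (from the third on) is the two preceding terms concatenated in order: term 3 = jj·z = jjz.
The next term joins jjz and zjjz.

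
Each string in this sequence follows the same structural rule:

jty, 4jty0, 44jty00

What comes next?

Each term wraps the previous one in 4 on the left and 0 on the right.
Applying this once more to 44jty00:

444jty000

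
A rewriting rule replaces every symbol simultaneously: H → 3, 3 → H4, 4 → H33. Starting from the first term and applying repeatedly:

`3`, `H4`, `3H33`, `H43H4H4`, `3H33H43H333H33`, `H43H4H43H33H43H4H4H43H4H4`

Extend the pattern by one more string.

φ(H43H4H43H33H43H4H4H43H4H4) expands symbol-by-symbol to 3 H33 H4 3 H33 3 H33 H4 3 H4 H4 3 H33 H4 3 H33 3 H33 3 H33 H4 3 H33 3 H33; joining the 25 pieces gives the next term.

3H33H43H333H33H43H4H43H33H43H333H333H33H43H333H33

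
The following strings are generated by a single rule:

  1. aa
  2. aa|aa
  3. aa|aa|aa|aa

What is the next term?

aa|aa|aa|aa|aa|aa|aa|aa

s(k+1) = s(k)·|·s(k) — each term doubles the last with '|' between the halves.
So the next term is two copies of aa|aa|aa|aa with '|' between the halves.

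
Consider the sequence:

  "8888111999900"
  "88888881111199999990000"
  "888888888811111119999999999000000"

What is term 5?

The n-th term is 3n+1 8's then 2n+1 1's then 3n+1 9's then 2n 0's (n = 1, 2, …).
For term 5, n = 5, so the run lengths are 16, 11, 16, 10.

88888888888888881111111111199999999999999990000000000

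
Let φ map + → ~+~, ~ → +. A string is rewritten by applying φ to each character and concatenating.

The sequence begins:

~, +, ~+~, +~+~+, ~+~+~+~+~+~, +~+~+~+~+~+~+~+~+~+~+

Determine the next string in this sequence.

Replace each of the 21 characters of +~+~+~+~+~+~+~+~+~+~+ in place — ~+~ + ~+~ + ~+~ + ~+~ + ~+~ + ~+~ + ~+~ + ~+~ + ~+~ + ~+~ + ~+~ — and concatenate.

~+~+~+~+~+~+~+~+~+~+~+~+~+~+~+~+~+~+~+~+~+~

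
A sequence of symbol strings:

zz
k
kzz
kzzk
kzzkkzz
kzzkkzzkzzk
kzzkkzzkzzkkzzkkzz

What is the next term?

kzzkkzzkzzkkzzkkzzkzzkkzzkzzk

From term 3 onward, concatenate the last term with the second-to-last: k·zz = kzz, kzz·k = kzzk, …
The next term joins kzzkkzzkzzkkzzkkzz and kzzkkzzkzzk.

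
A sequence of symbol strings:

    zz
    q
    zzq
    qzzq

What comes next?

zzqqzzq

From term 3 onward, concatenate the second-to-last term with the last: zz·q = zzq, q·zzq = qzzq, …
Continuing: zzq · qzzq gives term 5.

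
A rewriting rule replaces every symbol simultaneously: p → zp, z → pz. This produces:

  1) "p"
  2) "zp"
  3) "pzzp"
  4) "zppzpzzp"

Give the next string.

Apply φ to zppzpzzp symbol by symbol: z→pz, p→zp, p→zp, z→pz, p→zp, z→pz, z→pz, p→zp; joined: pz zp zp pz zp pz pz zp.

pzzpzppzzppzpzzp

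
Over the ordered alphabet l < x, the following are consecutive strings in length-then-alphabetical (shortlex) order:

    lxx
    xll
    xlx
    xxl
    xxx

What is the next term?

xxx is the last string of length 3, so the next is the first of length 4: l repeated 4 times.

llll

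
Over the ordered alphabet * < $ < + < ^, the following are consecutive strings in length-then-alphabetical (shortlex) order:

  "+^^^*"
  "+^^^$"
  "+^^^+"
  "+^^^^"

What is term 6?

^***$

Continuing the enumeration 2 steps past +^^^^: +^^^^ → ^**** → (answer).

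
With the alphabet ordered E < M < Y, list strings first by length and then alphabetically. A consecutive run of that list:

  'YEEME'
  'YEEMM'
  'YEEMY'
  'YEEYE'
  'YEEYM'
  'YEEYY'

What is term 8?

Stepping forward 2 times from YEEYY: YEEYY → YEMEE, then the target.

YEMEM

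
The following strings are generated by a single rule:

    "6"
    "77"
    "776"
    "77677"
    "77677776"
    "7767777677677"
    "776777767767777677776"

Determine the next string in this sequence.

Each term (from the third on) is the previous term followed by the one before it: term 3 = 77·6 = 776.
The next term joins 776777767767777677776 and 7767777677677.

7767777677677776777767767777677677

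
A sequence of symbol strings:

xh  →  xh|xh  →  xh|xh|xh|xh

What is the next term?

s(k+1) = s(k)·|·s(k) — each term doubles the last with '|' between the halves.
One more doubling of xh|xh|xh|xh gives the answer.

xh|xh|xh|xh|xh|xh|xh|xh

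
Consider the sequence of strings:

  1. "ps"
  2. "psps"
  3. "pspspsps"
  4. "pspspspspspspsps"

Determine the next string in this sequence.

Each string is two copies of the previous one concatenated.
So the next term is two copies of pspspspspspspsps.

pspspspspspspspspspspspspspspsps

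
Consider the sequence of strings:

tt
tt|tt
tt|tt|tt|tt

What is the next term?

Every step duplicates the string with '|' between the halves.
Doubling tt|tt|tt|tt with '|' between the halves:

tt|tt|tt|tt|tt|tt|tt|tt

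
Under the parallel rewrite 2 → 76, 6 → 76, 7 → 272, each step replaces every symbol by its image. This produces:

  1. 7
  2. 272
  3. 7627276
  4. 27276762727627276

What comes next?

76272762727627276762727627276762727627276

Replace each of the 17 characters of 27276762727627276 in place — 76 272 76 272 76 272 76 76 272 76 272 76 76 272 76 272 76 — and concatenate.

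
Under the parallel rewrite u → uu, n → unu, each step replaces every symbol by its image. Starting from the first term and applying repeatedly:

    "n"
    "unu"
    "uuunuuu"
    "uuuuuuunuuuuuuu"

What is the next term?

Rewriting the 15 symbols of uuuuuuunuuuuuuu one by one yields uu uu uu uu uu uu uu unu uu uu uu uu uu uu uu; concatenated:

uuuuuuuuuuuuuuunuuuuuuuuuuuuuuu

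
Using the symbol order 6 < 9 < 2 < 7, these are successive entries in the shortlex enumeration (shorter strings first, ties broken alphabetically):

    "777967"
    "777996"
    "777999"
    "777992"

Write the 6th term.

Advancing 2 positions from 777992 through 777992 → 777997 reaches term 6.

777926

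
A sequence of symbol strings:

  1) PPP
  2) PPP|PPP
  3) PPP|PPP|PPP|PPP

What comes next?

PPP|PPP|PPP|PPP|PPP|PPP|PPP|PPP

Every step duplicates the string with '|' between the halves.
So the next term is two copies of PPP|PPP|PPP|PPP with '|' between the halves.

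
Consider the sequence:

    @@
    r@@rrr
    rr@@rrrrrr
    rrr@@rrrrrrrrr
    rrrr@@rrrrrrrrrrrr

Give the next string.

rrrrr@@rrrrrrrrrrrrrrr

s(k+1) = r·s(k)·rrr, so each term gains r as a prefix and rrr as a suffix.
One more step from rrrr@@rrrrrrrrrrrr gives the answer.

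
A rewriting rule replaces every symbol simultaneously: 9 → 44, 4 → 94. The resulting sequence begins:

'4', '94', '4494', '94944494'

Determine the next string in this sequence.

Rewriting each symbol of 94944494: 9→44, 4→94, 9→44, 4→94, 4→94, 4→94, 9→44, 4→94, which concatenates to 44 94 44 94 94 94 44 94.

4494449494944494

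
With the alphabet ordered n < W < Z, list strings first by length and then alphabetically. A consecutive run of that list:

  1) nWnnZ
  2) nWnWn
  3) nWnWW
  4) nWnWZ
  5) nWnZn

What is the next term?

nWnZW

Treat nWnZn as a base-3 numeral over the given alphabet and add one, carrying through any trailing Z's.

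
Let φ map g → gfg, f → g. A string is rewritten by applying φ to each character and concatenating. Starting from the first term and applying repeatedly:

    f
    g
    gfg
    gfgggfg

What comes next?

Apply φ to gfgggfg symbol by symbol: g→gfg, f→g, g→gfg, g→gfg, g→gfg, f→g, g→gfg; joined: gfg g gfg gfg gfg g gfg.

gfgggfggfggfgggfg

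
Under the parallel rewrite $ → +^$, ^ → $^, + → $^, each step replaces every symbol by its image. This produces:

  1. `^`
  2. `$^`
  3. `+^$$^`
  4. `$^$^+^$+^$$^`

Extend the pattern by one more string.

+^$$^+^$$^$^$^+^$$^$^+^$+^$$^

Expanding $^$^+^$+^$$^: $→+^$, ^→$^, $→+^$, ^→$^, +→$^, ^→$^, $→+^$, +→$^, ^→$^, $→+^$, $→+^$, ^→$^. Concatenated: +^$ $^ +^$ $^ $^ $^ +^$ $^ $^ +^$ +^$ $^.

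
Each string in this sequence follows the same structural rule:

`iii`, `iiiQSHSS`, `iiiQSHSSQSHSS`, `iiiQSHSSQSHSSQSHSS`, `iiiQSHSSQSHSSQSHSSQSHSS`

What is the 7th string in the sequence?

iiiQSHSSQSHSSQSHSSQSHSSQSHSSQSHSS

Every step adds QSHSS to the end: s(k+1) = s(k)·QSHSS.
From iiiQSHSSQSHSSQSHSSQSHSS, 2 further steps: iiiQSHSSQSHSSQSHSSQSHSS → iiiQSHSSQSHSSQSHSSQSHSSQSHSS → (answer).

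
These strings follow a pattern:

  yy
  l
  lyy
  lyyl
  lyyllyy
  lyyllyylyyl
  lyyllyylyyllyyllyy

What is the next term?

lyyllyylyyllyyllyylyyllyylyyl

This is a Fibonacci-style word recurrence s(k) = s(k−1)·s(k−2): e.g. l·yy = lyy.
The next term joins lyyllyylyyllyyllyy and lyyllyylyyl.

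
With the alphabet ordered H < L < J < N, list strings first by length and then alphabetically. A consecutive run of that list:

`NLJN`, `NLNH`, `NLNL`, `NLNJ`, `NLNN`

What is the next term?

The successor of NLNN increments the rightmost position that isn't already N and resets every position after it to H.

NJHH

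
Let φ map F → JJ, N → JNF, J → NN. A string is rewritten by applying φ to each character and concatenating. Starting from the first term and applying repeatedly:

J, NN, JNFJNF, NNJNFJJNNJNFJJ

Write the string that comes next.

Replace each of the 14 characters of NNJNFJJNNJNFJJ in place — JNF JNF NN JNF JJ NN NN JNF JNF NN JNF JJ NN NN — and concatenate.

JNFJNFNNJNFJJNNNNJNFJNFNNJNFJJNNNN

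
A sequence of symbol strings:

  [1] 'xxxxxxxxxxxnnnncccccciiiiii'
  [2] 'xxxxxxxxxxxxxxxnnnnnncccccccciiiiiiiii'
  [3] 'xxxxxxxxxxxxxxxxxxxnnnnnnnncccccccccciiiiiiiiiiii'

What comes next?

Each string has the form x^{4n+3} n^{2n} c^{2n+2} i^{3n}, where the shown terms are n = 2, 3, 4.
Setting n = 5 gives 23, 10, 12, 15 characters in each block.

xxxxxxxxxxxxxxxxxxxxxxxnnnnnnnnnncccccccccccciiiiiiiiiiiiiii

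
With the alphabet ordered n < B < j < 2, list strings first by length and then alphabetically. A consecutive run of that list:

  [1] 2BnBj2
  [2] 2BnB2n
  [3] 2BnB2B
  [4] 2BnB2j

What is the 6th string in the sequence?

Continuing the enumeration 2 steps past 2BnB2j: 2BnB2j → 2BnB22 → (answer).

2Bnjnn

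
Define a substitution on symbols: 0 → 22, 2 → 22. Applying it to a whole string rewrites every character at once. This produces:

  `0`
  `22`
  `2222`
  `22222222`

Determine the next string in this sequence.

Apply φ to 22222222 symbol by symbol: 2→22, 2→22, 2→22, 2→22, 2→22, 2→22, 2→22, 2→22; joined: 22 22 22 22 22 22 22 22.

2222222222222222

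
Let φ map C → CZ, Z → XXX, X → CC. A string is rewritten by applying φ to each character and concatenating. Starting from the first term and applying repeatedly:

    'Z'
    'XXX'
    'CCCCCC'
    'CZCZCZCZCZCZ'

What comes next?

Expanding CZCZCZCZCZCZ: C→CZ, Z→XXX, C→CZ, Z→XXX, C→CZ, Z→XXX, C→CZ, Z→XXX, C→CZ, Z→XXX, C→CZ, Z→XXX. Concatenated: CZ XXX CZ XXX CZ XXX CZ XXX CZ XXX CZ XXX.

CZXXXCZXXXCZXXXCZXXXCZXXXCZXXX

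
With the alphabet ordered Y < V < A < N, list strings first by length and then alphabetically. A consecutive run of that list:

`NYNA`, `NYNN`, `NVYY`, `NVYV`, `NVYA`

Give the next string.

Find the rightmost character of NVYA below N, bump it to the next letter, and reset everything to its right to Y.

NVYN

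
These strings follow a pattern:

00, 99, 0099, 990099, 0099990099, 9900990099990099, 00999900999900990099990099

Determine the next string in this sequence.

990099009999009900999900999900990099990099

This is a Fibonacci-style word recurrence s(k) = s(k−2)·s(k−1): e.g. 00·99 = 0099.
Continuing: 9900990099990099 · 00999900999900990099990099 gives term 8.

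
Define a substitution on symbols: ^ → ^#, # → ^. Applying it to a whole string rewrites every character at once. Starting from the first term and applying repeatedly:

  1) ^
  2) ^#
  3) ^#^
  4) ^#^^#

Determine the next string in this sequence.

Apply φ to ^#^^# symbol by symbol: ^→^#, #→^, ^→^#, ^→^#, #→^; joined: ^# ^ ^# ^# ^.

^#^^#^#^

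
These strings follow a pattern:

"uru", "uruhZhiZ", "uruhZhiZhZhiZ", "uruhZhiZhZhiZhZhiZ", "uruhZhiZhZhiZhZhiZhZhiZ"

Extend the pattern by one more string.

The strings grow by a fixed suffix hZhiZ each time.
One more step from uruhZhiZhZhiZhZhiZhZhiZ gives the answer.

uruhZhiZhZhiZhZhiZhZhiZhZhiZ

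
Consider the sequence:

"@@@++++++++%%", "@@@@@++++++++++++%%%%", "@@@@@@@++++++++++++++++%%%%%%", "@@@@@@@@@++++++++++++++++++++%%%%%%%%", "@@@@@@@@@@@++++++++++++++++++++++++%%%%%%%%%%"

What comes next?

The n-th term is 2n-1 @'s then 4n +'s then 2n-2 %'s, where the shown terms are n = 2, 3, 4, 5, 6.
For the next term, n = 7, so the run lengths are 13, 28, 12.

@@@@@@@@@@@@@++++++++++++++++++++++++++++%%%%%%%%%%%%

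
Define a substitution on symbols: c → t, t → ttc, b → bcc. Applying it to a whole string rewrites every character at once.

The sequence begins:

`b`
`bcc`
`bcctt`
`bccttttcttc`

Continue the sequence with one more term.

Expanding bccttttcttc: b→bcc, c→t, c→t, t→ttc, t→ttc, t→ttc, t→ttc, c→t, t→ttc, t→ttc, c→t. Concatenated: bcc t t ttc ttc ttc ttc t ttc ttc t.

bccttttcttcttcttctttcttct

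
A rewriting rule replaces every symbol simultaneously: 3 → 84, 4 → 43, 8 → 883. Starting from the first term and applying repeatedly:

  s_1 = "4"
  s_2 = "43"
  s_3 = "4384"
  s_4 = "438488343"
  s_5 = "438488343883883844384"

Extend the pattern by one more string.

Rewriting the 21 symbols of 438488343883883844384 one by one yields 43 84 883 43 883 883 84 43 84 883 883 84 883 883 84 883 43 43 84 883 43; concatenated:

438488343883883844384883883848838838488343438488343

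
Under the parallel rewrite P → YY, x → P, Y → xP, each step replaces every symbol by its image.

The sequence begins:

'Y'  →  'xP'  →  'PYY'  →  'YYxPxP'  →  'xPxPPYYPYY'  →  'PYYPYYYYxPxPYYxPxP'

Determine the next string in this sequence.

Applying the rule to each of the 18 symbols of PYYPYYYYxPxPYYxPxP gives the pieces YY xP xP YY xP xP xP xP P YY P YY xP xP P YY P YY, which concatenate to the answer.

YYxPxPYYxPxPxPxPPYYPYYxPxPPYYPYY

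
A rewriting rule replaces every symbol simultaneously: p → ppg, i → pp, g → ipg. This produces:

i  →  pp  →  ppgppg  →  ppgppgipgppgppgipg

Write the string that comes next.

Replace each of the 18 characters of ppgppgipgppgppgipg in place — ppg ppg ipg ppg ppg ipg pp ppg ipg ppg ppg ipg ppg ppg ipg pp ppg ipg — and concatenate.

ppgppgipgppgppgipgppppgipgppgppgipgppgppgipgppppgipg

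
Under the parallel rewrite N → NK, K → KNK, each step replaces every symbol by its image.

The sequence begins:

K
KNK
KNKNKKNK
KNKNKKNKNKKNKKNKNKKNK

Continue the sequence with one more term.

φ(KNKNKKNKNKKNKKNKNKKNK) expands symbol-by-symbol to KNK NK KNK NK KNK KNK NK KNK NK KNK KNK NK KNK KNK NK KNK NK KNK KNK NK KNK; joining the 21 pieces gives the next term.

KNKNKKNKNKKNKKNKNKKNKNKKNKKNKNKKNKKNKNKKNKNKKNKKNKNKKNK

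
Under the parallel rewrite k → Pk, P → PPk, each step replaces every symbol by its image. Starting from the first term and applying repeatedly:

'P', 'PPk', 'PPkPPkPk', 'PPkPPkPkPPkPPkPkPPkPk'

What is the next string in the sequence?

PPkPPkPkPPkPPkPkPPkPkPPkPPkPkPPkPPkPkPPkPkPPkPPkPkPPkPk

Replace each of the 21 characters of PPkPPkPkPPkPPkPkPPkPk in place — PPk PPk Pk PPk PPk Pk PPk Pk PPk PPk Pk PPk PPk Pk PPk Pk PPk PPk Pk PPk Pk — and concatenate.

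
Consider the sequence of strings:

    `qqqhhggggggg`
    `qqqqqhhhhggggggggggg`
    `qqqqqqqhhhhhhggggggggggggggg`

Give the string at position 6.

qqqqqqqqqqqqqhhhhhhhhhhhhggggggggggggggggggggggggggg

The n-th term is 2n+1 q's then 2n h's then 4n+3 g's (n = 1, 2, …).
Setting n = 6 gives 13, 12, 27 characters in each block.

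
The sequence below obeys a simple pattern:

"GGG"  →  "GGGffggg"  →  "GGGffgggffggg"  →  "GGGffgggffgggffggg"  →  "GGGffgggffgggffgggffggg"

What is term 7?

GGGffgggffgggffgggffgggffgggffggg

Each term is the previous one with ffggg appended.
From GGGffgggffgggffgggffggg, 2 further steps: GGGffgggffgggffgggffggg → GGGffgggffgggffgggffgggffggg → (answer).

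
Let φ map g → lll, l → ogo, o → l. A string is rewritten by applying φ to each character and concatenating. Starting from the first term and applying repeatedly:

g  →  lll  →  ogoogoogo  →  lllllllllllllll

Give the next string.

Replace each of the 15 characters of lllllllllllllll in place — ogo ogo ogo ogo ogo ogo ogo ogo ogo ogo ogo ogo ogo ogo ogo — and concatenate.

ogoogoogoogoogoogoogoogoogoogoogoogoogoogoogo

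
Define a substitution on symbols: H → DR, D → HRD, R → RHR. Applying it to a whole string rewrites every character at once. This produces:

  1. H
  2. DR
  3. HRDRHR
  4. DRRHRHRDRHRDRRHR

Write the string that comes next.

HRDRHRRHRDRRHRDRRHRHRDRHRDRRHRHRDRHRRHRDRRHR

Applying the rule to each of the 16 symbols of DRRHRHRDRHRDRRHR gives the pieces HRD RHR RHR DR RHR DR RHR HRD RHR DR RHR HRD RHR RHR DR RHR, which concatenate to the answer.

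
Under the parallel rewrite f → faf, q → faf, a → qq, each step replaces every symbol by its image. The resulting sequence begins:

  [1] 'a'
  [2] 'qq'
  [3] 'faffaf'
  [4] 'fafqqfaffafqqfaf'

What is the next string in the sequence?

Rewriting the 16 symbols of fafqqfaffafqqfaf one by one yields faf qq faf faf faf faf qq faf faf qq faf faf faf faf qq faf; concatenated:

fafqqfaffaffaffafqqfaffafqqfaffaffaffafqqfaf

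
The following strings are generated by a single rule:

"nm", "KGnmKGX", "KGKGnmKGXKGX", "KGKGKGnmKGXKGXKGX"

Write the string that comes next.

KGKGKGKGnmKGXKGXKGXKGX

s(k+1) = KG·s(k)·KGX, so each term gains KG as a prefix and KGX as a suffix.
So the next term is KG·KGKGKGnmKGXKGXKGX·KGX.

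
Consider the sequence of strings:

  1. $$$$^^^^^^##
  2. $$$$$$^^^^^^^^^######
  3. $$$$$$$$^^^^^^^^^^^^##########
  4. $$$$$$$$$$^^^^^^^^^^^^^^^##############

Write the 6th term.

$$$$$$$$$$$$$$^^^^^^^^^^^^^^^^^^^^^######################

Each string has the form $^{2n+2} ^^{3n+3} #^{4n-2} (n = 1, 2, …).
For term 6, n = 6, so the run lengths are 14, 21, 22.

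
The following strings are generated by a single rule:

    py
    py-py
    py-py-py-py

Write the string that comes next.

py-py-py-py-py-py-py-py

Each string is two copies of the previous one joined by '-'.
So the next term is two copies of py-py-py-py with '-' between the halves.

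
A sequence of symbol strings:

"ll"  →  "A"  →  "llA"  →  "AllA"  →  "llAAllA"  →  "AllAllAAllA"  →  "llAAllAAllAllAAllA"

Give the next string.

Each term (from the third on) is the two preceding terms concatenated in order: term 3 = ll·A = llA.
So term 8 is AllAllAAllA·llAAllAAllAllAAllA.

AllAllAAllAllAAllAAllAllAAllA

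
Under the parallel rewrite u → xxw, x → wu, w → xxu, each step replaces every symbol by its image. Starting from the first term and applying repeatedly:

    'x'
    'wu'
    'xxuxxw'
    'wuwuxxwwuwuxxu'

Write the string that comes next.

Rewriting the 14 symbols of wuwuxxwwuwuxxu one by one yields xxu xxw xxu xxw wu wu xxu xxu xxw xxu xxw wu wu xxw; concatenated:

xxuxxwxxuxxwwuwuxxuxxuxxwxxuxxwwuwuxxw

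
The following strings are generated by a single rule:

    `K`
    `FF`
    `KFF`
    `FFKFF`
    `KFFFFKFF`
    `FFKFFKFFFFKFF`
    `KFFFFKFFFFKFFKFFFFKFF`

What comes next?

This is a Fibonacci-style word recurrence s(k) = s(k−2)·s(k−1): e.g. K·FF = KFF.
Continuing: FFKFFKFFFFKFF · KFFFFKFFFFKFFKFFFFKFF gives term 8.

FFKFFKFFFFKFFKFFFFKFFFFKFFKFFFFKFF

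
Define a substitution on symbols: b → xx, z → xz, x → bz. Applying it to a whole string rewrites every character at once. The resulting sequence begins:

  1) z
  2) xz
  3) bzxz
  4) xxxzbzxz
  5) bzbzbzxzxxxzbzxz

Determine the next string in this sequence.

xxxzxxxzxxxzbzxzbzbzbzxzxxxzbzxz

Replace each of the 16 characters of bzbzbzxzxxxzbzxz in place — xx xz xx xz xx xz bz xz bz bz bz xz xx xz bz xz — and concatenate.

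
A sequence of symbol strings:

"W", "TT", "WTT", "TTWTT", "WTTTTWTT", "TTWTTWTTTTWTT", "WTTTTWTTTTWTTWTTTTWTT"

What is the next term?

From term 3 onward, concatenate the second-to-last term with the last: W·TT = WTT, TT·WTT = TTWTT, …
Continuing: TTWTTWTTTTWTT · WTTTTWTTTTWTTWTTTTWTT gives term 8.

TTWTTWTTTTWTTWTTTTWTTTTWTTWTTTTWTT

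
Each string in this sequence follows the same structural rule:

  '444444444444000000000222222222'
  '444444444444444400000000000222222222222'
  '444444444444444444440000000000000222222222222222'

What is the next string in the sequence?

444444444444444444444444000000000000000222222222222222222

Each string has the form 4^{4n} 0^{2n+3} 2^{3n}, where the shown terms are n = 3, 4, 5.
For the next term, n = 6, so the run lengths are 24, 15, 18.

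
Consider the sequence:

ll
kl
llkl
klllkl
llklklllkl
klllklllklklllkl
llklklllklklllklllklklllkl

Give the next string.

klllklllklklllklllklklllklklllklllklklllkl

From term 3 onward, concatenate the second-to-last term with the last: ll·kl = llkl, kl·llkl = klllkl, …
Continuing: klllklllklklllkl · llklklllklklllklllklklllkl gives term 8.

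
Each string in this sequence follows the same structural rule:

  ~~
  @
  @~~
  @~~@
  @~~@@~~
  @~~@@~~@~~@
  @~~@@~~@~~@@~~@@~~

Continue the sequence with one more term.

@~~@@~~@~~@@~~@@~~@~~@@~~@~~@

Each term (from the third on) is the previous term followed by the one before it: term 3 = @·~~ = @~~.
So term 8 is @~~@@~~@~~@@~~@@~~·@~~@@~~@~~@.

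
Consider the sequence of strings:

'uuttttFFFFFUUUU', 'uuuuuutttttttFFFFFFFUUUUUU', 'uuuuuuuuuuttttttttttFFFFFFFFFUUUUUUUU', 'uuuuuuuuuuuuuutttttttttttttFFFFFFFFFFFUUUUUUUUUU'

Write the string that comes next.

Each string has the form u^{4n-2} t^{3n+1} F^{2n+3} U^{2n+2} (n = 1, 2, …).
Setting n = 5 gives 18, 16, 13, 12 characters in each block.

uuuuuuuuuuuuuuuuuuttttttttttttttttFFFFFFFFFFFFFUUUUUUUUUUUU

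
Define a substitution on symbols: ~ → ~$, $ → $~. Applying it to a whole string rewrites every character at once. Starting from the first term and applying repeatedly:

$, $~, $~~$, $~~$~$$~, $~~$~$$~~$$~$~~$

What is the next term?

$~~$~$$~~$$~$~~$~$$~$~~$$~~$~$$~

φ($~~$~$$~~$$~$~~$) expands symbol-by-symbol to $~ ~$ ~$ $~ ~$ $~ $~ ~$ ~$ $~ $~ ~$ $~ ~$ ~$ $~; joining the 16 pieces gives the next term.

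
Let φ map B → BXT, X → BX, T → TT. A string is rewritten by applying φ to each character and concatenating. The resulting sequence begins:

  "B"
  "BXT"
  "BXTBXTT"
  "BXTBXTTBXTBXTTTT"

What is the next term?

Rewriting the 16 symbols of BXTBXTTBXTBXTTTT one by one yields BXT BX TT BXT BX TT TT BXT BX TT BXT BX TT TT TT TT; concatenated:

BXTBXTTBXTBXTTTTBXTBXTTBXTBXTTTTTTTT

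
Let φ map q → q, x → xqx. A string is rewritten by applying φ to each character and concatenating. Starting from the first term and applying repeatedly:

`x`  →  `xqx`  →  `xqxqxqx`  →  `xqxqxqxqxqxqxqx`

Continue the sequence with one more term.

xqxqxqxqxqxqxqxqxqxqxqxqxqxqxqx

Replace each of the 15 characters of xqxqxqxqxqxqxqx in place — xqx q xqx q xqx q xqx q xqx q xqx q xqx q xqx — and concatenate.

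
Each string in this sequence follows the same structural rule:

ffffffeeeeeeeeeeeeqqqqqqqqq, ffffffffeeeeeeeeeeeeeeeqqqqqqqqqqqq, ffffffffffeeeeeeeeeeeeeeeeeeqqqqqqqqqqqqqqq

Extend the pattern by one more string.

ffffffffffffeeeeeeeeeeeeeeeeeeeeeqqqqqqqqqqqqqqqqqq

Each string has the form f^{2n} e^{3n+3} q^{3n}, where the shown terms are n = 3, 4, 5.
At n = 6 the blocks have lengths 12, 21, 18.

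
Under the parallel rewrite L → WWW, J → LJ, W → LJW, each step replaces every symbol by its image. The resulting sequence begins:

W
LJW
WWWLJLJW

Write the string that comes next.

LJWLJWLJWWWWLJWWWLJLJW

Expanding WWWLJLJW: W→LJW, W→LJW, W→LJW, L→WWW, J→LJ, L→WWW, J→LJ, W→LJW. Concatenated: LJW LJW LJW WWW LJ WWW LJ LJW.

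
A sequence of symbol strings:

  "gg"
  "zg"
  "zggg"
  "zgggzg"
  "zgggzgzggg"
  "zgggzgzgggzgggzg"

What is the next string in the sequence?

This is a Fibonacci-style word recurrence s(k) = s(k−1)·s(k−2): e.g. zg·gg = zggg.
The next term joins zgggzgzgggzgggzg and zgggzgzggg.

zgggzgzgggzgggzgzgggzgzggg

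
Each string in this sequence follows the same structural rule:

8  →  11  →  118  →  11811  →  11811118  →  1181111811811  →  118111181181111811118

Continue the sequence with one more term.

From term 3 onward, concatenate the last term with the second-to-last: 11·8 = 118, 118·11 = 11811, …
The next term joins 118111181181111811118 and 1181111811811.

1181111811811118111181181111811811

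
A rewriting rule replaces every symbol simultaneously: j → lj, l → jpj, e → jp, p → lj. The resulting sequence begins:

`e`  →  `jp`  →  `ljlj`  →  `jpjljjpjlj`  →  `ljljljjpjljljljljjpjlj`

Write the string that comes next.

jpjljjpjljjpjljljljljjpjljjpjljjpjljjpjljljljljjpjlj

Applying the rule to each of the 22 symbols of ljljljjpjljljljljjpjlj gives the pieces jpj lj jpj lj jpj lj lj lj lj jpj lj jpj lj jpj lj jpj lj lj lj lj jpj lj, which concatenate to the answer.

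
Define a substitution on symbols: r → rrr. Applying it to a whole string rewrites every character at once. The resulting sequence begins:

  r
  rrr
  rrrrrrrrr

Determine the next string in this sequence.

Expanding rrrrrrrrr: r→rrr, r→rrr, r→rrr, r→rrr, r→rrr, r→rrr, r→rrr, r→rrr, r→rrr. Concatenated: rrr rrr rrr rrr rrr rrr rrr rrr rrr.

rrrrrrrrrrrrrrrrrrrrrrrrrrr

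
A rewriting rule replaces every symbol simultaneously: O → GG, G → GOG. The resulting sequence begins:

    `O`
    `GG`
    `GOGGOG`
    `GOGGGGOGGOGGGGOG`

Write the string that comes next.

Replace each of the 16 characters of GOGGGGOGGOGGGGOG in place — GOG GG GOG GOG GOG GOG GG GOG GOG GG GOG GOG GOG GOG GG GOG — and concatenate.

GOGGGGOGGOGGOGGOGGGGOGGOGGGGOGGOGGOGGOGGGGOG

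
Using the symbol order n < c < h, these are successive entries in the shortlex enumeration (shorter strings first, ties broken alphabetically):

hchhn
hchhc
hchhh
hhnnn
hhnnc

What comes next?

hhnnh

Treat hhnnc as a base-3 numeral over the given alphabet and add one, carrying through any trailing h's.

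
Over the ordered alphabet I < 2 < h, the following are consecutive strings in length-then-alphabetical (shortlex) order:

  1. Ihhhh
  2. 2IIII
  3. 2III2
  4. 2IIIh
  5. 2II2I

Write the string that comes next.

2II22

Treat 2II2I as a base-3 numeral over the given alphabet and add one, carrying through any trailing h's.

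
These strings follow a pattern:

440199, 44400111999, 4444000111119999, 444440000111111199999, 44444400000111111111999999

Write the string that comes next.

4444444000000111111111119999999

Term n consists of n+1 4's, followed by n 0's, followed by 2n-1 1's, followed by n+1 9's (n = 1, 2, …).
At n = 6 the blocks have lengths 7, 6, 11, 7.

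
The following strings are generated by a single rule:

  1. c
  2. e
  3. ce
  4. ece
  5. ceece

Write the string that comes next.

ececeece

Each term (from the third on) is the two preceding terms concatenated in order: term 3 = c·e = ce.
Continuing: ece · ceece gives term 6.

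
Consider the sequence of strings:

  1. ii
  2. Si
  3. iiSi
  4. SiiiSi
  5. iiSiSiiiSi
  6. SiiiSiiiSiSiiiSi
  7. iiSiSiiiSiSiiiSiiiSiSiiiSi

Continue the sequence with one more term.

SiiiSiiiSiSiiiSiiiSiSiiiSiSiiiSiiiSiSiiiSi

From term 3 onward, concatenate the second-to-last term with the last: ii·Si = iiSi, Si·iiSi = SiiiSi, …
Continuing: SiiiSiiiSiSiiiSi · iiSiSiiiSiSiiiSiiiSiSiiiSi gives term 8.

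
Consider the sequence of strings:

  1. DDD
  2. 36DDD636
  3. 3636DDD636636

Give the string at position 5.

Every step adds 36 to the front and 636 to the end of the previous string.
From 3636DDD636636, 2 further steps: 3636DDD636636 → 363636DDD636636636 → (answer).

36363636DDD636636636636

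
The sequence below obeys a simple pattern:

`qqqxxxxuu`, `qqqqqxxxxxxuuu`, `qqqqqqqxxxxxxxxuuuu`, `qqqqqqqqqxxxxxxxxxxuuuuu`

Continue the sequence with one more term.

qqqqqqqqqqqxxxxxxxxxxxxuuuuuu

The n-th term is 2n-1 q's then 2n x's then n u's, where the shown terms are n = 2, 3, 4, 5.
At n = 6 the blocks have lengths 11, 12, 6.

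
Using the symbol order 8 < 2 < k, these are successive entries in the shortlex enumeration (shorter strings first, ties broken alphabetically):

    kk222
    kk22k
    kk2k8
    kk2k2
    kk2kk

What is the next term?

Treat kk2kk as a base-3 numeral over the given alphabet and add one, carrying through any trailing k's.

kkk88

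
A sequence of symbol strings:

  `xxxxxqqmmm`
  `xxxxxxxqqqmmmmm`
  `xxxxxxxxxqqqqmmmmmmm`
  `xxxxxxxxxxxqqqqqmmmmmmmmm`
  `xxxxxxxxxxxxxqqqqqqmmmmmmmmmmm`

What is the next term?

xxxxxxxxxxxxxxxqqqqqqqmmmmmmmmmmmmm

Reading off run lengths: x runs 5, 7, 9, 11, 13; q runs 2, 3, 4, 5, 6; m runs 3, 5, 7, 9, 11 — each is linear in n (n = 1, 2, …).
For the next term, n = 6, so the run lengths are 15, 7, 13.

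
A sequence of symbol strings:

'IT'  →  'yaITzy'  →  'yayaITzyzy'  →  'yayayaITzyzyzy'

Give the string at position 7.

yayayayayayaITzyzyzyzyzyzy

s(k+1) = ya·s(k)·zy, so each term gains ya as a prefix and zy as a suffix.
From yayayaITzyzyzy, 3 further steps: yayayaITzyzyzy → yayayayaITzyzyzyzy → yayayayayaITzyzyzyzyzy → (answer).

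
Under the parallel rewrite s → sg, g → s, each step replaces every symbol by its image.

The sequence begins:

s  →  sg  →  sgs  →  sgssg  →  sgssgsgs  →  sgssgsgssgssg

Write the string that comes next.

sgssgsgssgssgsgssgsgs

Applying the rule to each of the 13 symbols of sgssgsgssgssg gives the pieces sg s sg sg s sg s sg sg s sg sg s, which concatenate to the answer.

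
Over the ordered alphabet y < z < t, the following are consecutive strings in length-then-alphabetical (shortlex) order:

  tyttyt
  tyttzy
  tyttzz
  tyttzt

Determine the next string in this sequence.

The successor of tyttzt increments the rightmost position that isn't already t and resets every position after it to y.

tyttty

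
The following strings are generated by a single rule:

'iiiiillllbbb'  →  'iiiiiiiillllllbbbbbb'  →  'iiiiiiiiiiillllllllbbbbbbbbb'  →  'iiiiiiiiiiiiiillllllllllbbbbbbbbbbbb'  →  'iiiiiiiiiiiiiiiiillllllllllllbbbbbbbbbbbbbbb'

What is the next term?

iiiiiiiiiiiiiiiiiiiillllllllllllllbbbbbbbbbbbbbbbbbb

Term n consists of 3n+2 i's, followed by 2n+2 l's, followed by 3n b's (n = 1, 2, …).
At n = 6 the blocks have lengths 20, 14, 18.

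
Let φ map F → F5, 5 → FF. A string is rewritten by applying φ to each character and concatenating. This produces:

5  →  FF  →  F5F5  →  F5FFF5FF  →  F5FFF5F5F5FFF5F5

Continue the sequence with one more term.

F5FFF5F5F5FFF5FFF5FFF5F5F5FFF5FF

Applying the rule to each of the 16 symbols of F5FFF5F5F5FFF5F5 gives the pieces F5 FF F5 F5 F5 FF F5 FF F5 FF F5 F5 F5 FF F5 FF, which concatenate to the answer.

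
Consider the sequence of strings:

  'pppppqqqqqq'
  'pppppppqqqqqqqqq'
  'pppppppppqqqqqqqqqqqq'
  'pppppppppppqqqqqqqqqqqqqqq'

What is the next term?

pppppppppppppqqqqqqqqqqqqqqqqqq

The n-th term is 2n+1 p's then 3n q's, where the shown terms are n = 2, 3, 4, 5.
Setting n = 6 gives 13, 18 characters in each block.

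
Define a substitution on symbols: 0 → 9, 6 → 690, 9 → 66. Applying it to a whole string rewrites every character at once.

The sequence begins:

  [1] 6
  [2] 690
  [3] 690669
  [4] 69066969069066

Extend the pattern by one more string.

Applying the rule to each of the 14 symbols of 69066969069066 gives the pieces 690 66 9 690 690 66 690 66 9 690 66 9 690 690, which concatenate to the answer.

69066969069066690669690669690690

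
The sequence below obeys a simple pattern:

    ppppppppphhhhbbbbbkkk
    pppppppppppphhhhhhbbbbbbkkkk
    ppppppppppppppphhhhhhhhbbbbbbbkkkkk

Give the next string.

pppppppppppppppppphhhhhhhhhhbbbbbbbbkkkkkk

The n-th term is 3n+3 p's then 2n h's then n+3 b's then n+1 k's, where the shown terms are n = 2, 3, 4.
At n = 5 the blocks have lengths 18, 10, 8, 6.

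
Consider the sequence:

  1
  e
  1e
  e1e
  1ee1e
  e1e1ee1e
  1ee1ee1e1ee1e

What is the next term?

e1e1ee1e1ee1ee1e1ee1e

This is a Fibonacci-style word recurrence s(k) = s(k−2)·s(k−1): e.g. 1·e = 1e.
The next term joins e1e1ee1e and 1ee1ee1e1ee1e.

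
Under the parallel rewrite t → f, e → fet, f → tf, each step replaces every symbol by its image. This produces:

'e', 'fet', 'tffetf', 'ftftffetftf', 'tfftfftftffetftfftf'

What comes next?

Rewriting the 19 symbols of tfftfftftffetftfftf one by one yields f tf tf f tf tf f tf f tf tf fet f tf f tf tf f tf; concatenated:

ftftfftftfftfftftffetftfftftfftf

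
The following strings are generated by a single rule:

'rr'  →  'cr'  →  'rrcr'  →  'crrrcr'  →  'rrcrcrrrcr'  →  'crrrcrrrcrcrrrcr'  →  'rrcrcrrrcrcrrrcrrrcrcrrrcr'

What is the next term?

This is a Fibonacci-style word recurrence s(k) = s(k−2)·s(k−1): e.g. rr·cr = rrcr.
So term 8 is crrrcrrrcrcrrrcr·rrcrcrrrcrcrrrcrrrcrcrrrcr.

crrrcrrrcrcrrrcrrrcrcrrrcrcrrrcrrrcrcrrrcr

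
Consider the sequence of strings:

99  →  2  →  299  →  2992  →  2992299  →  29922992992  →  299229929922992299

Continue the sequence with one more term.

29922992992299229929922992992

From term 3 onward, concatenate the last term with the second-to-last: 2·99 = 299, 299·2 = 2992, …
So term 8 is 299229929922992299·29922992992.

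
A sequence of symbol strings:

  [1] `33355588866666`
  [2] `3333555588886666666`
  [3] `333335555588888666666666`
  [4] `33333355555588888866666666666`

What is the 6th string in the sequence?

333333335555555588888888666666666666666

Term n consists of n+1 3's, followed by n+1 5's, followed by n+1 8's, followed by 2n+1 6's, where the shown terms are n = 2, 3, 4, 5.
Setting n = 7 gives 8, 8, 8, 15 characters in each block.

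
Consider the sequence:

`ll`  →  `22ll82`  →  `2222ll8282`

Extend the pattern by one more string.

Every step adds 22 to the front and 82 to the end of the previous string.
Applying this once more to 2222ll8282:

222222ll828282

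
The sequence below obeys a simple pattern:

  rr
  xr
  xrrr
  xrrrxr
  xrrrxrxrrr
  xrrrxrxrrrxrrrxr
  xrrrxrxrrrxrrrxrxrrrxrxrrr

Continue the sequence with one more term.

Each term (from the third on) is the previous term followed by the one before it: term 3 = xr·rr = xrrr.
The next term joins xrrrxrxrrrxrrrxrxrrrxrxrrr and xrrrxrxrrrxrrrxr.

xrrrxrxrrrxrrrxrxrrrxrxrrrxrrrxrxrrrxrrrxr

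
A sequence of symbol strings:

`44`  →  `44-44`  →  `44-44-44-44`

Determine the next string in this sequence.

Every step duplicates the string with '-' between the halves.
Doubling 44-44-44-44 with '-' between the halves:

44-44-44-44-44-44-44-44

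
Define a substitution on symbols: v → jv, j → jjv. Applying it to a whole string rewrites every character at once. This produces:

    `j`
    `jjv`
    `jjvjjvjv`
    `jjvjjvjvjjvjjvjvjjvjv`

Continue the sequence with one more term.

Applying the rule to each of the 21 symbols of jjvjjvjvjjvjjvjvjjvjv gives the pieces jjv jjv jv jjv jjv jv jjv jv jjv jjv jv jjv jjv jv jjv jv jjv jjv jv jjv jv, which concatenate to the answer.

jjvjjvjvjjvjjvjvjjvjvjjvjjvjvjjvjjvjvjjvjvjjvjjvjvjjvjv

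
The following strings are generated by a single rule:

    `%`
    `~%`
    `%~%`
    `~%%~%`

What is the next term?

%~%~%%~%

From term 3 onward, concatenate the second-to-last term with the last: %·~% = %~%, ~%·%~% = ~%%~%, …
Continuing: %~% · ~%%~% gives term 5.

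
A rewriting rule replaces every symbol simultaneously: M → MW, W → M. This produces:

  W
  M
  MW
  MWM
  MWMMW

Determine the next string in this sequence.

MWMMWMWM

Expanding MWMMW: M→MW, W→M, M→MW, M→MW, W→M. Concatenated: MW M MW MW M.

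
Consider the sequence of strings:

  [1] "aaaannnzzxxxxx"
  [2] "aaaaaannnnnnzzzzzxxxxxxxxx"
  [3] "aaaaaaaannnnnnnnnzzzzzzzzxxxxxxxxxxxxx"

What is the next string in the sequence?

The n-th term is 2n+2 a's then 3n n's then 3n-1 z's then 4n+1 x's (n = 1, 2, …).
At n = 4 the blocks have lengths 10, 12, 11, 17.

aaaaaaaaaannnnnnnnnnnnzzzzzzzzzzzxxxxxxxxxxxxxxxxx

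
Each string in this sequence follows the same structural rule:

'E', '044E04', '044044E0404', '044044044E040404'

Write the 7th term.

044044044044044044E040404040404

s(k+1) = 044·s(k)·04, so each term gains 044 as a prefix and 04 as a suffix.
From 044044044E040404, 3 further steps: 044044044E040404 → 044044044044E04040404 → 044044044044044E0404040404 → (answer).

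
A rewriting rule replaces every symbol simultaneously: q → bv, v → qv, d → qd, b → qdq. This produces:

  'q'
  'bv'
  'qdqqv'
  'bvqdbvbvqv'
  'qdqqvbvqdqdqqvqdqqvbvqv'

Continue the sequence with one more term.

bvqdbvbvqvqdqqvbvqdbvqdbvbvqvbvqdbvbvqvqdqqvbvqv

Applying the rule to each of the 23 symbols of qdqqvbvqdqdqqvqdqqvbvqv gives the pieces bv qd bv bv qv qdq qv bv qd bv qd bv bv qv bv qd bv bv qv qdq qv bv qv, which concatenate to the answer.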